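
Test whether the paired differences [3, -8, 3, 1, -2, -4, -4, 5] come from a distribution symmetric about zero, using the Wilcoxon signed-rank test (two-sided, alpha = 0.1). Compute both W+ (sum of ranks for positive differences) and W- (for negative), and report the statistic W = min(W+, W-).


Step 1: Drop any zero differences (none here) and take |d_i|.
|d| = [3, 8, 3, 1, 2, 4, 4, 5]
Step 2: Midrank |d_i| (ties get averaged ranks).
ranks: |3|->3.5, |8|->8, |3|->3.5, |1|->1, |2|->2, |4|->5.5, |4|->5.5, |5|->7
Step 3: Attach original signs; sum ranks with positive sign and with negative sign.
W+ = 3.5 + 3.5 + 1 + 7 = 15
W- = 8 + 2 + 5.5 + 5.5 = 21
(Check: W+ + W- = 36 should equal n(n+1)/2 = 36.)
Step 4: Test statistic W = min(W+, W-) = 15.
Step 5: Ties in |d|, so use the tie-corrected normal approximation.
        E[W] = n(n+1)/4 = 8*9/4 = 18.
        Tie groups: |d|=3 (t=2), |d|=4 (t=2); sum(t^3 - t) = 12.
        Var[W] = n(n+1)(2n+1)/24 - sum(t^3-t)/48 = 1224/24 - 12/48 = 50.75.
        z = (W - E[W]) / sqrt(Var[W]) = (15 - 18) / 7.1239 = -0.4211.
        Two-sided p = 2*Phi(z) = 0.673669.
Step 6: alpha = 0.1. fail to reject H0.

W+ = 15, W- = 21, W = min = 15, p = 0.673669, fail to reject H0.


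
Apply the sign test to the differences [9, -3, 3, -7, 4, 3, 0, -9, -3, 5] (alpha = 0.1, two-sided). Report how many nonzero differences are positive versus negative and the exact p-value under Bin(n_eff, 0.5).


Step 1: Discard zero differences. Original n = 10; n_eff = number of nonzero differences = 9.
Nonzero differences (with sign): +9, -3, +3, -7, +4, +3, -9, -3, +5
Step 2: Count signs: positive = 5, negative = 4.
Step 3: Under H0: P(positive) = 0.5, so the number of positives S ~ Bin(9, 0.5).
Step 4: Two-sided exact p-value = sum of Bin(9,0.5) probabilities at or below the observed probability = 1.000000.
Step 5: alpha = 0.1. fail to reject H0.

n_eff = 9, pos = 5, neg = 4, p = 1.000000, fail to reject H0.


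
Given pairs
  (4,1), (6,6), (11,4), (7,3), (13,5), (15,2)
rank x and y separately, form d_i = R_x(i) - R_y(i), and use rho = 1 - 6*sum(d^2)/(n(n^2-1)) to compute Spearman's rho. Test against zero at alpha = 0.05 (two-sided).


Step 1: Rank x and y separately (midranks; no ties here).
rank(x): 4->1, 6->2, 11->4, 7->3, 13->5, 15->6
rank(y): 1->1, 6->6, 4->4, 3->3, 5->5, 2->2
Step 2: d_i = R_x(i) - R_y(i); compute d_i^2.
  (1-1)^2=0, (2-6)^2=16, (4-4)^2=0, (3-3)^2=0, (5-5)^2=0, (6-2)^2=16
sum(d^2) = 32.
Step 3: rho = 1 - 6*32 / (6*(6^2 - 1)) = 1 - 192/210 = 0.085714.
Step 4: Under H0, t = rho * sqrt((n-2)/(1-rho^2)) = 0.1721 ~ t(4).
Step 5: Two-sided p-value from the t-distribution with 4 df = 0.871743.
Step 6: alpha = 0.05. fail to reject H0.

rho = 0.0857, p = 0.871743, fail to reject H0 at alpha = 0.05.


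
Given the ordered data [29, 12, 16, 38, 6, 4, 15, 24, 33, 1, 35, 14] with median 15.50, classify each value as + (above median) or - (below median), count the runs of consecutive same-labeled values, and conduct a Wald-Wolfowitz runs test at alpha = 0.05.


Step 1: Compute median = 15.50; label A = above, B = below.
Labels in order: ABAABBBAABAB  (n_A = 6, n_B = 6)
Step 2: Count runs R = 8.
Step 3: Under H0 (random ordering), E[R] = 2*n_A*n_B/(n_A+n_B) + 1 = 2*6*6/12 + 1 = 7.0000.
        Var[R] = 2*n_A*n_B*(2*n_A*n_B - n_A - n_B) / ((n_A+n_B)^2 * (n_A+n_B-1)) = 4320/1584 = 2.7273.
        SD[R] = 1.6514.
Step 4: Continuity-corrected z = (R - 0.5 - E[R]) / SD[R] = (8 - 0.5 - 7.0000) / 1.6514 = 0.3028.
Step 5: Two-sided p-value via normal approximation = 2*(1 - Phi(|z|)) = 0.762069.
Step 6: alpha = 0.05. fail to reject H0.

R = 8, z = 0.3028, p = 0.762069, fail to reject H0.


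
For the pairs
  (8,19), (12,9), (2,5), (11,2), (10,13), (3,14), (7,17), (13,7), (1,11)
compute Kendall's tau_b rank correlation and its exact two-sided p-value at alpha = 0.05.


Step 1: Enumerate the 36 unordered pairs (i,j) with i<j and classify each by sign(x_j-x_i) * sign(y_j-y_i).
  (1,2):dx=+4,dy=-10->D; (1,3):dx=-6,dy=-14->C; (1,4):dx=+3,dy=-17->D; (1,5):dx=+2,dy=-6->D
  (1,6):dx=-5,dy=-5->C; (1,7):dx=-1,dy=-2->C; (1,8):dx=+5,dy=-12->D; (1,9):dx=-7,dy=-8->C
  (2,3):dx=-10,dy=-4->C; (2,4):dx=-1,dy=-7->C; (2,5):dx=-2,dy=+4->D; (2,6):dx=-9,dy=+5->D
  (2,7):dx=-5,dy=+8->D; (2,8):dx=+1,dy=-2->D; (2,9):dx=-11,dy=+2->D; (3,4):dx=+9,dy=-3->D
  (3,5):dx=+8,dy=+8->C; (3,6):dx=+1,dy=+9->C; (3,7):dx=+5,dy=+12->C; (3,8):dx=+11,dy=+2->C
  (3,9):dx=-1,dy=+6->D; (4,5):dx=-1,dy=+11->D; (4,6):dx=-8,dy=+12->D; (4,7):dx=-4,dy=+15->D
  (4,8):dx=+2,dy=+5->C; (4,9):dx=-10,dy=+9->D; (5,6):dx=-7,dy=+1->D; (5,7):dx=-3,dy=+4->D
  (5,8):dx=+3,dy=-6->D; (5,9):dx=-9,dy=-2->C; (6,7):dx=+4,dy=+3->C; (6,8):dx=+10,dy=-7->D
  (6,9):dx=-2,dy=-3->C; (7,8):dx=+6,dy=-10->D; (7,9):dx=-6,dy=-6->C; (8,9):dx=-12,dy=+4->D
Step 2: C = 15, D = 21, total pairs = 36.
Step 3: tau = (C - D)/(n(n-1)/2) = (15 - 21)/36 = -0.166667.
Step 4: Exact two-sided p-value (enumerate n! = 362880 permutations of y under H0): p = 0.612202.
Step 5: alpha = 0.05. fail to reject H0.

tau_b = -0.1667 (C=15, D=21), p = 0.612202, fail to reject H0.


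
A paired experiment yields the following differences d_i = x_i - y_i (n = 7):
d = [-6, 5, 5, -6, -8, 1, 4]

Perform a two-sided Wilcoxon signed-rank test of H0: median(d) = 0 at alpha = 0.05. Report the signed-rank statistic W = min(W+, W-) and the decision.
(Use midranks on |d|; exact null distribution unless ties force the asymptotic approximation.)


Step 1: Drop any zero differences (none here) and take |d_i|.
|d| = [6, 5, 5, 6, 8, 1, 4]
Step 2: Midrank |d_i| (ties get averaged ranks).
ranks: |6|->5.5, |5|->3.5, |5|->3.5, |6|->5.5, |8|->7, |1|->1, |4|->2
Step 3: Attach original signs; sum ranks with positive sign and with negative sign.
W+ = 3.5 + 3.5 + 1 + 2 = 10
W- = 5.5 + 5.5 + 7 = 18
(Check: W+ + W- = 28 should equal n(n+1)/2 = 28.)
Step 4: Test statistic W = min(W+, W-) = 10.
Step 5: Ties in |d|, so use the tie-corrected normal approximation.
        E[W] = n(n+1)/4 = 7*8/4 = 14.
        Tie groups: |d|=5 (t=2), |d|=6 (t=2); sum(t^3 - t) = 12.
        Var[W] = n(n+1)(2n+1)/24 - sum(t^3-t)/48 = 840/24 - 12/48 = 34.75.
        z = (W - E[W]) / sqrt(Var[W]) = (10 - 14) / 5.8949 = -0.6786.
        Two-sided p = 2*Phi(z) = 0.497422.
Step 6: alpha = 0.05. fail to reject H0.

W+ = 10, W- = 18, W = min = 10, p = 0.497422, fail to reject H0.


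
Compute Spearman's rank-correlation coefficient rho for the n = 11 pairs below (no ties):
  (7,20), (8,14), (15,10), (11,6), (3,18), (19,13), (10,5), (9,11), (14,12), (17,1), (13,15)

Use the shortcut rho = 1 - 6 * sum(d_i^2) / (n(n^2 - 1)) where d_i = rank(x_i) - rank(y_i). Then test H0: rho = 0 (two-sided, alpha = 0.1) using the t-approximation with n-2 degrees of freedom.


Step 1: Rank x and y separately (midranks; no ties here).
rank(x): 7->2, 8->3, 15->9, 11->6, 3->1, 19->11, 10->5, 9->4, 14->8, 17->10, 13->7
rank(y): 20->11, 14->8, 10->4, 6->3, 18->10, 13->7, 5->2, 11->5, 12->6, 1->1, 15->9
Step 2: d_i = R_x(i) - R_y(i); compute d_i^2.
  (2-11)^2=81, (3-8)^2=25, (9-4)^2=25, (6-3)^2=9, (1-10)^2=81, (11-7)^2=16, (5-2)^2=9, (4-5)^2=1, (8-6)^2=4, (10-1)^2=81, (7-9)^2=4
sum(d^2) = 336.
Step 3: rho = 1 - 6*336 / (11*(11^2 - 1)) = 1 - 2016/1320 = -0.527273.
Step 4: Under H0, t = rho * sqrt((n-2)/(1-rho^2)) = -1.8616 ~ t(9).
Step 5: Two-sided p-value from the t-distribution with 9 df = 0.095565.
Step 6: alpha = 0.1. reject H0.

rho = -0.5273, p = 0.095565, reject H0 at alpha = 0.1.


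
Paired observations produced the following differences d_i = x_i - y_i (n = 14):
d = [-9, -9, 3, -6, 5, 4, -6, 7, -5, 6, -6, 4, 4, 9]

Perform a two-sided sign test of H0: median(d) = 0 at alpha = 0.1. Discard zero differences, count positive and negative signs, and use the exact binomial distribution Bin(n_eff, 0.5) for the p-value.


Step 1: Discard zero differences. Original n = 14; n_eff = number of nonzero differences = 14.
Nonzero differences (with sign): -9, -9, +3, -6, +5, +4, -6, +7, -5, +6, -6, +4, +4, +9
Step 2: Count signs: positive = 8, negative = 6.
Step 3: Under H0: P(positive) = 0.5, so the number of positives S ~ Bin(14, 0.5).
Step 4: Two-sided exact p-value = sum of Bin(14,0.5) probabilities at or below the observed probability = 0.790527.
Step 5: alpha = 0.1. fail to reject H0.

n_eff = 14, pos = 8, neg = 6, p = 0.790527, fail to reject H0.


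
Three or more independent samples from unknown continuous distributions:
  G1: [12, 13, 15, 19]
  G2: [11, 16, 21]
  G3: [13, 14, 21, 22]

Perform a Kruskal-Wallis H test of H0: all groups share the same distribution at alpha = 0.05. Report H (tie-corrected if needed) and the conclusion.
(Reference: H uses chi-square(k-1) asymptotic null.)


Step 1: Combine all N = 11 observations and assign midranks.
sorted (value, group, rank): (11,G2,1), (12,G1,2), (13,G1,3.5), (13,G3,3.5), (14,G3,5), (15,G1,6), (16,G2,7), (19,G1,8), (21,G2,9.5), (21,G3,9.5), (22,G3,11)
Step 2: Sum ranks within each group.
R_1 = 19.5 (n_1 = 4)
R_2 = 17.5 (n_2 = 3)
R_3 = 29 (n_3 = 4)
Step 3: H = 12/(N(N+1)) * sum(R_i^2/n_i) - 3(N+1)
     = 12/(11*12) * (19.5^2/4 + 17.5^2/3 + 29^2/4) - 3*12
     = 0.090909 * 407.396 - 36
     = 1.035985.
Step 4: Ties present; correction factor C = 1 - 12/(11^3 - 11) = 0.990909. Corrected H = 1.035985 / 0.990909 = 1.045489.
Step 5: Under H0, H ~ chi^2(2); p-value = 0.592891.
Step 6: alpha = 0.05. fail to reject H0.

H = 1.0455, df = 2, p = 0.592891, fail to reject H0.


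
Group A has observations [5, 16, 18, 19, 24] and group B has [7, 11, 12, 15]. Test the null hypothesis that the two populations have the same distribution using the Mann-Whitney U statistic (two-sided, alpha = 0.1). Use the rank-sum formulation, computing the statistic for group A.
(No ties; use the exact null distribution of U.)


Step 1: Combine and sort all 9 observations; assign midranks.
sorted (value, group): (5,X), (7,Y), (11,Y), (12,Y), (15,Y), (16,X), (18,X), (19,X), (24,X)
ranks: 5->1, 7->2, 11->3, 12->4, 15->5, 16->6, 18->7, 19->8, 24->9
Step 2: Rank sum for X: R1 = 1 + 6 + 7 + 8 + 9 = 31.
Step 3: U_X = R1 - n1(n1+1)/2 = 31 - 5*6/2 = 31 - 15 = 16.
       U_Y = n1*n2 - U_X = 20 - 16 = 4.
Step 4: No ties, so the exact null distribution of U (based on enumerating the C(9,5) = 126 equally likely rank assignments) gives the two-sided p-value.
Step 5: p-value = 0.190476; compare to alpha = 0.1. fail to reject H0.

U_X = 16, p = 0.190476, fail to reject H0 at alpha = 0.1.


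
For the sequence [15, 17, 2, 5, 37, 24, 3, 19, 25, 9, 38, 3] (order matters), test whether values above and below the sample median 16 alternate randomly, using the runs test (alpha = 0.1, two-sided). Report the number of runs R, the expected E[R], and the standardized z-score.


Step 1: Compute median = 16; label A = above, B = below.
Labels in order: BABBAABAABAB  (n_A = 6, n_B = 6)
Step 2: Count runs R = 9.
Step 3: Under H0 (random ordering), E[R] = 2*n_A*n_B/(n_A+n_B) + 1 = 2*6*6/12 + 1 = 7.0000.
        Var[R] = 2*n_A*n_B*(2*n_A*n_B - n_A - n_B) / ((n_A+n_B)^2 * (n_A+n_B-1)) = 4320/1584 = 2.7273.
        SD[R] = 1.6514.
Step 4: Continuity-corrected z = (R - 0.5 - E[R]) / SD[R] = (9 - 0.5 - 7.0000) / 1.6514 = 0.9083.
Step 5: Two-sided p-value via normal approximation = 2*(1 - Phi(|z|)) = 0.363722.
Step 6: alpha = 0.1. fail to reject H0.

R = 9, z = 0.9083, p = 0.363722, fail to reject H0.


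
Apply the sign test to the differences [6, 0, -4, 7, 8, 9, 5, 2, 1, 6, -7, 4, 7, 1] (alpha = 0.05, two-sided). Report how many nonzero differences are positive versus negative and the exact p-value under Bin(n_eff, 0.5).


Step 1: Discard zero differences. Original n = 14; n_eff = number of nonzero differences = 13.
Nonzero differences (with sign): +6, -4, +7, +8, +9, +5, +2, +1, +6, -7, +4, +7, +1
Step 2: Count signs: positive = 11, negative = 2.
Step 3: Under H0: P(positive) = 0.5, so the number of positives S ~ Bin(13, 0.5).
Step 4: Two-sided exact p-value = sum of Bin(13,0.5) probabilities at or below the observed probability = 0.022461.
Step 5: alpha = 0.05. reject H0.

n_eff = 13, pos = 11, neg = 2, p = 0.022461, reject H0.


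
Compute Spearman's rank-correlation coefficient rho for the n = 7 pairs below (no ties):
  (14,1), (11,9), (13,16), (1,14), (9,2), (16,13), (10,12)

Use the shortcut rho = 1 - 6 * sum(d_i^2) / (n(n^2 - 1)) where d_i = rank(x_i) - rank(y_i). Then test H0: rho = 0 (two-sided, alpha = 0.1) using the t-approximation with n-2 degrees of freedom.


Step 1: Rank x and y separately (midranks; no ties here).
rank(x): 14->6, 11->4, 13->5, 1->1, 9->2, 16->7, 10->3
rank(y): 1->1, 9->3, 16->7, 14->6, 2->2, 13->5, 12->4
Step 2: d_i = R_x(i) - R_y(i); compute d_i^2.
  (6-1)^2=25, (4-3)^2=1, (5-7)^2=4, (1-6)^2=25, (2-2)^2=0, (7-5)^2=4, (3-4)^2=1
sum(d^2) = 60.
Step 3: rho = 1 - 6*60 / (7*(7^2 - 1)) = 1 - 360/336 = -0.071429.
Step 4: Under H0, t = rho * sqrt((n-2)/(1-rho^2)) = -0.1601 ~ t(5).
Step 5: Two-sided p-value from the t-distribution with 5 df = 0.879048.
Step 6: alpha = 0.1. fail to reject H0.

rho = -0.0714, p = 0.879048, fail to reject H0 at alpha = 0.1.


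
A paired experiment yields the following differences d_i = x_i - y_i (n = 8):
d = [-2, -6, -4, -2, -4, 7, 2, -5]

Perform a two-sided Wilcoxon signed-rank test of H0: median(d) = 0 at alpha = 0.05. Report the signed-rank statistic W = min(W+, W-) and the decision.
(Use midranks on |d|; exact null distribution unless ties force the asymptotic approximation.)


Step 1: Drop any zero differences (none here) and take |d_i|.
|d| = [2, 6, 4, 2, 4, 7, 2, 5]
Step 2: Midrank |d_i| (ties get averaged ranks).
ranks: |2|->2, |6|->7, |4|->4.5, |2|->2, |4|->4.5, |7|->8, |2|->2, |5|->6
Step 3: Attach original signs; sum ranks with positive sign and with negative sign.
W+ = 8 + 2 = 10
W- = 2 + 7 + 4.5 + 2 + 4.5 + 6 = 26
(Check: W+ + W- = 36 should equal n(n+1)/2 = 36.)
Step 4: Test statistic W = min(W+, W-) = 10.
Step 5: Ties in |d|, so use the tie-corrected normal approximation.
        E[W] = n(n+1)/4 = 8*9/4 = 18.
        Tie groups: |d|=2 (t=3), |d|=4 (t=2); sum(t^3 - t) = 30.
        Var[W] = n(n+1)(2n+1)/24 - sum(t^3-t)/48 = 1224/24 - 30/48 = 50.375.
        z = (W - E[W]) / sqrt(Var[W]) = (10 - 18) / 7.0975 = -1.1272.
        Two-sided p = 2*Phi(z) = 0.259678.
Step 6: alpha = 0.05. fail to reject H0.

W+ = 10, W- = 26, W = min = 10, p = 0.259678, fail to reject H0.


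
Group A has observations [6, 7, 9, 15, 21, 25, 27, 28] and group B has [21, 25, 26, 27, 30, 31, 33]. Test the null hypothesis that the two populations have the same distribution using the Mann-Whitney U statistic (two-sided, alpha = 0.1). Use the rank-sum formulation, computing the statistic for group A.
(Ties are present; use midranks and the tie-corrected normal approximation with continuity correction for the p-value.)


Step 1: Combine and sort all 15 observations; assign midranks.
sorted (value, group): (6,X), (7,X), (9,X), (15,X), (21,X), (21,Y), (25,X), (25,Y), (26,Y), (27,X), (27,Y), (28,X), (30,Y), (31,Y), (33,Y)
ranks: 6->1, 7->2, 9->3, 15->4, 21->5.5, 21->5.5, 25->7.5, 25->7.5, 26->9, 27->10.5, 27->10.5, 28->12, 30->13, 31->14, 33->15
Step 2: Rank sum for X: R1 = 1 + 2 + 3 + 4 + 5.5 + 7.5 + 10.5 + 12 = 45.5.
Step 3: U_X = R1 - n1(n1+1)/2 = 45.5 - 8*9/2 = 45.5 - 36 = 9.5.
       U_Y = n1*n2 - U_X = 56 - 9.5 = 46.5.
Step 4: Ties are present, so use the tie-corrected normal approximation (with continuity correction) for the p-value.
Step 5: p-value = 0.036735; compare to alpha = 0.1. reject H0.

U_X = 9.5, p = 0.036735, reject H0 at alpha = 0.1.


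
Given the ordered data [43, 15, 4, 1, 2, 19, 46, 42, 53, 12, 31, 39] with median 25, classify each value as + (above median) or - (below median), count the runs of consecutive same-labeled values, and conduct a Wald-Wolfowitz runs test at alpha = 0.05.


Step 1: Compute median = 25; label A = above, B = below.
Labels in order: ABBBBBAAABAA  (n_A = 6, n_B = 6)
Step 2: Count runs R = 5.
Step 3: Under H0 (random ordering), E[R] = 2*n_A*n_B/(n_A+n_B) + 1 = 2*6*6/12 + 1 = 7.0000.
        Var[R] = 2*n_A*n_B*(2*n_A*n_B - n_A - n_B) / ((n_A+n_B)^2 * (n_A+n_B-1)) = 4320/1584 = 2.7273.
        SD[R] = 1.6514.
Step 4: Continuity-corrected z = (R + 0.5 - E[R]) / SD[R] = (5 + 0.5 - 7.0000) / 1.6514 = -0.9083.
Step 5: Two-sided p-value via normal approximation = 2*(1 - Phi(|z|)) = 0.363722.
Step 6: alpha = 0.05. fail to reject H0.

R = 5, z = -0.9083, p = 0.363722, fail to reject H0.


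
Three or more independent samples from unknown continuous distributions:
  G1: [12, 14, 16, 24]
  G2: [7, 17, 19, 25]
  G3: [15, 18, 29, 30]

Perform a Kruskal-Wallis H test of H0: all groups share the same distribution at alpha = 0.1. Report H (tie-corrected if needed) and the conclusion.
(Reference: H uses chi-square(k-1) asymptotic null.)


Step 1: Combine all N = 12 observations and assign midranks.
sorted (value, group, rank): (7,G2,1), (12,G1,2), (14,G1,3), (15,G3,4), (16,G1,5), (17,G2,6), (18,G3,7), (19,G2,8), (24,G1,9), (25,G2,10), (29,G3,11), (30,G3,12)
Step 2: Sum ranks within each group.
R_1 = 19 (n_1 = 4)
R_2 = 25 (n_2 = 4)
R_3 = 34 (n_3 = 4)
Step 3: H = 12/(N(N+1)) * sum(R_i^2/n_i) - 3(N+1)
     = 12/(12*13) * (19^2/4 + 25^2/4 + 34^2/4) - 3*13
     = 0.076923 * 535.5 - 39
     = 2.192308.
Step 4: No ties, so H is used without correction.
Step 5: Under H0, H ~ chi^2(2); p-value = 0.334154.
Step 6: alpha = 0.1. fail to reject H0.

H = 2.1923, df = 2, p = 0.334154, fail to reject H0.


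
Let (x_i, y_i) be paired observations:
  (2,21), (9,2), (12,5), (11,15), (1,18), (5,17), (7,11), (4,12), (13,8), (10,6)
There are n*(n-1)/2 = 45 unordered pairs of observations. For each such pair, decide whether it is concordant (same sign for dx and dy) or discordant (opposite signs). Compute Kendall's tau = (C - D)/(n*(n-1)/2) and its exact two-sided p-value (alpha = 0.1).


Step 1: Enumerate the 45 unordered pairs (i,j) with i<j and classify each by sign(x_j-x_i) * sign(y_j-y_i).
  (1,2):dx=+7,dy=-19->D; (1,3):dx=+10,dy=-16->D; (1,4):dx=+9,dy=-6->D; (1,5):dx=-1,dy=-3->C
  (1,6):dx=+3,dy=-4->D; (1,7):dx=+5,dy=-10->D; (1,8):dx=+2,dy=-9->D; (1,9):dx=+11,dy=-13->D
  (1,10):dx=+8,dy=-15->D; (2,3):dx=+3,dy=+3->C; (2,4):dx=+2,dy=+13->C; (2,5):dx=-8,dy=+16->D
  (2,6):dx=-4,dy=+15->D; (2,7):dx=-2,dy=+9->D; (2,8):dx=-5,dy=+10->D; (2,9):dx=+4,dy=+6->C
  (2,10):dx=+1,dy=+4->C; (3,4):dx=-1,dy=+10->D; (3,5):dx=-11,dy=+13->D; (3,6):dx=-7,dy=+12->D
  (3,7):dx=-5,dy=+6->D; (3,8):dx=-8,dy=+7->D; (3,9):dx=+1,dy=+3->C; (3,10):dx=-2,dy=+1->D
  (4,5):dx=-10,dy=+3->D; (4,6):dx=-6,dy=+2->D; (4,7):dx=-4,dy=-4->C; (4,8):dx=-7,dy=-3->C
  (4,9):dx=+2,dy=-7->D; (4,10):dx=-1,dy=-9->C; (5,6):dx=+4,dy=-1->D; (5,7):dx=+6,dy=-7->D
  (5,8):dx=+3,dy=-6->D; (5,9):dx=+12,dy=-10->D; (5,10):dx=+9,dy=-12->D; (6,7):dx=+2,dy=-6->D
  (6,8):dx=-1,dy=-5->C; (6,9):dx=+8,dy=-9->D; (6,10):dx=+5,dy=-11->D; (7,8):dx=-3,dy=+1->D
  (7,9):dx=+6,dy=-3->D; (7,10):dx=+3,dy=-5->D; (8,9):dx=+9,dy=-4->D; (8,10):dx=+6,dy=-6->D
  (9,10):dx=-3,dy=-2->C
Step 2: C = 11, D = 34, total pairs = 45.
Step 3: tau = (C - D)/(n(n-1)/2) = (11 - 34)/45 = -0.511111.
Step 4: Exact two-sided p-value (enumerate n! = 3628800 permutations of y under H0): p = 0.046623.
Step 5: alpha = 0.1. reject H0.

tau_b = -0.5111 (C=11, D=34), p = 0.046623, reject H0.


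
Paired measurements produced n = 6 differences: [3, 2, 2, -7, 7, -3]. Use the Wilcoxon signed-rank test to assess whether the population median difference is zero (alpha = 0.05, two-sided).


Step 1: Drop any zero differences (none here) and take |d_i|.
|d| = [3, 2, 2, 7, 7, 3]
Step 2: Midrank |d_i| (ties get averaged ranks).
ranks: |3|->3.5, |2|->1.5, |2|->1.5, |7|->5.5, |7|->5.5, |3|->3.5
Step 3: Attach original signs; sum ranks with positive sign and with negative sign.
W+ = 3.5 + 1.5 + 1.5 + 5.5 = 12
W- = 5.5 + 3.5 = 9
(Check: W+ + W- = 21 should equal n(n+1)/2 = 21.)
Step 4: Test statistic W = min(W+, W-) = 9.
Step 5: Ties in |d|, so use the tie-corrected normal approximation.
        E[W] = n(n+1)/4 = 6*7/4 = 10.5.
        Tie groups: |d|=2 (t=2), |d|=3 (t=2), |d|=7 (t=2); sum(t^3 - t) = 18.
        Var[W] = n(n+1)(2n+1)/24 - sum(t^3-t)/48 = 546/24 - 18/48 = 22.375.
        z = (W - E[W]) / sqrt(Var[W]) = (9 - 10.5) / 4.7302 = -0.3171.
        Two-sided p = 2*Phi(z) = 0.751160.
Step 6: alpha = 0.05. fail to reject H0.

W+ = 12, W- = 9, W = min = 9, p = 0.751160, fail to reject H0.


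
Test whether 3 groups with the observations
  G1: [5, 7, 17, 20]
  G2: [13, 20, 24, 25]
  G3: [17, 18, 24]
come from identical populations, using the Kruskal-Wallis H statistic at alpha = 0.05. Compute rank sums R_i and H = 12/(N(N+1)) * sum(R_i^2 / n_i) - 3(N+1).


Step 1: Combine all N = 11 observations and assign midranks.
sorted (value, group, rank): (5,G1,1), (7,G1,2), (13,G2,3), (17,G1,4.5), (17,G3,4.5), (18,G3,6), (20,G1,7.5), (20,G2,7.5), (24,G2,9.5), (24,G3,9.5), (25,G2,11)
Step 2: Sum ranks within each group.
R_1 = 15 (n_1 = 4)
R_2 = 31 (n_2 = 4)
R_3 = 20 (n_3 = 3)
Step 3: H = 12/(N(N+1)) * sum(R_i^2/n_i) - 3(N+1)
     = 12/(11*12) * (15^2/4 + 31^2/4 + 20^2/3) - 3*12
     = 0.090909 * 429.833 - 36
     = 3.075758.
Step 4: Ties present; correction factor C = 1 - 18/(11^3 - 11) = 0.986364. Corrected H = 3.075758 / 0.986364 = 3.118280.
Step 5: Under H0, H ~ chi^2(2); p-value = 0.210317.
Step 6: alpha = 0.05. fail to reject H0.

H = 3.1183, df = 2, p = 0.210317, fail to reject H0.


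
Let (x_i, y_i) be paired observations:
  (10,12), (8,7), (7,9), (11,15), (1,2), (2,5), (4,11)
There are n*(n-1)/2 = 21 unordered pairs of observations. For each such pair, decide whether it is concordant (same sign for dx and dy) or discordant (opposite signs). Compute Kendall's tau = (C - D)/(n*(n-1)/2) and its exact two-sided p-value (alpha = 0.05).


Step 1: Enumerate the 21 unordered pairs (i,j) with i<j and classify each by sign(x_j-x_i) * sign(y_j-y_i).
  (1,2):dx=-2,dy=-5->C; (1,3):dx=-3,dy=-3->C; (1,4):dx=+1,dy=+3->C; (1,5):dx=-9,dy=-10->C
  (1,6):dx=-8,dy=-7->C; (1,7):dx=-6,dy=-1->C; (2,3):dx=-1,dy=+2->D; (2,4):dx=+3,dy=+8->C
  (2,5):dx=-7,dy=-5->C; (2,6):dx=-6,dy=-2->C; (2,7):dx=-4,dy=+4->D; (3,4):dx=+4,dy=+6->C
  (3,5):dx=-6,dy=-7->C; (3,6):dx=-5,dy=-4->C; (3,7):dx=-3,dy=+2->D; (4,5):dx=-10,dy=-13->C
  (4,6):dx=-9,dy=-10->C; (4,7):dx=-7,dy=-4->C; (5,6):dx=+1,dy=+3->C; (5,7):dx=+3,dy=+9->C
  (6,7):dx=+2,dy=+6->C
Step 2: C = 18, D = 3, total pairs = 21.
Step 3: tau = (C - D)/(n(n-1)/2) = (18 - 3)/21 = 0.714286.
Step 4: Exact two-sided p-value (enumerate n! = 5040 permutations of y under H0): p = 0.030159.
Step 5: alpha = 0.05. reject H0.

tau_b = 0.7143 (C=18, D=3), p = 0.030159, reject H0.


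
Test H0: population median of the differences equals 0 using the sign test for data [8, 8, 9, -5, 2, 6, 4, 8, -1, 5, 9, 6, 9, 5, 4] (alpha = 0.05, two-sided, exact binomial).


Step 1: Discard zero differences. Original n = 15; n_eff = number of nonzero differences = 15.
Nonzero differences (with sign): +8, +8, +9, -5, +2, +6, +4, +8, -1, +5, +9, +6, +9, +5, +4
Step 2: Count signs: positive = 13, negative = 2.
Step 3: Under H0: P(positive) = 0.5, so the number of positives S ~ Bin(15, 0.5).
Step 4: Two-sided exact p-value = sum of Bin(15,0.5) probabilities at or below the observed probability = 0.007385.
Step 5: alpha = 0.05. reject H0.

n_eff = 15, pos = 13, neg = 2, p = 0.007385, reject H0.


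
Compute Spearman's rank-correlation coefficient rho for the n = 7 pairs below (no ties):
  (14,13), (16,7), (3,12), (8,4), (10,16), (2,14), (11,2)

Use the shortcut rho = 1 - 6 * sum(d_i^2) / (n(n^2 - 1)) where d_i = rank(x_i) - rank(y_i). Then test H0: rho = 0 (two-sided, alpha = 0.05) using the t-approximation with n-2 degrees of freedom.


Step 1: Rank x and y separately (midranks; no ties here).
rank(x): 14->6, 16->7, 3->2, 8->3, 10->4, 2->1, 11->5
rank(y): 13->5, 7->3, 12->4, 4->2, 16->7, 14->6, 2->1
Step 2: d_i = R_x(i) - R_y(i); compute d_i^2.
  (6-5)^2=1, (7-3)^2=16, (2-4)^2=4, (3-2)^2=1, (4-7)^2=9, (1-6)^2=25, (5-1)^2=16
sum(d^2) = 72.
Step 3: rho = 1 - 6*72 / (7*(7^2 - 1)) = 1 - 432/336 = -0.285714.
Step 4: Under H0, t = rho * sqrt((n-2)/(1-rho^2)) = -0.6667 ~ t(5).
Step 5: Two-sided p-value from the t-distribution with 5 df = 0.534509.
Step 6: alpha = 0.05. fail to reject H0.

rho = -0.2857, p = 0.534509, fail to reject H0 at alpha = 0.05.


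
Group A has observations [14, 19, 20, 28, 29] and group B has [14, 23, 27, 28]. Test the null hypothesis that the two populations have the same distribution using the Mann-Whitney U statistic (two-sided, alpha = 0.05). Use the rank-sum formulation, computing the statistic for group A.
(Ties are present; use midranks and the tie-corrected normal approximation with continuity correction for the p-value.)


Step 1: Combine and sort all 9 observations; assign midranks.
sorted (value, group): (14,X), (14,Y), (19,X), (20,X), (23,Y), (27,Y), (28,X), (28,Y), (29,X)
ranks: 14->1.5, 14->1.5, 19->3, 20->4, 23->5, 27->6, 28->7.5, 28->7.5, 29->9
Step 2: Rank sum for X: R1 = 1.5 + 3 + 4 + 7.5 + 9 = 25.
Step 3: U_X = R1 - n1(n1+1)/2 = 25 - 5*6/2 = 25 - 15 = 10.
       U_Y = n1*n2 - U_X = 20 - 10 = 10.
Step 4: Ties are present, so use the tie-corrected normal approximation (with continuity correction) for the p-value.
Step 5: p-value = 1.000000; compare to alpha = 0.05. fail to reject H0.

U_X = 10, p = 1.000000, fail to reject H0 at alpha = 0.05.


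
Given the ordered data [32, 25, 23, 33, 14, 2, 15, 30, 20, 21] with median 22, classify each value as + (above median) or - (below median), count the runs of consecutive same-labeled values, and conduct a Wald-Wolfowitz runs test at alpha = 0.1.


Step 1: Compute median = 22; label A = above, B = below.
Labels in order: AAAABBBABB  (n_A = 5, n_B = 5)
Step 2: Count runs R = 4.
Step 3: Under H0 (random ordering), E[R] = 2*n_A*n_B/(n_A+n_B) + 1 = 2*5*5/10 + 1 = 6.0000.
        Var[R] = 2*n_A*n_B*(2*n_A*n_B - n_A - n_B) / ((n_A+n_B)^2 * (n_A+n_B-1)) = 2000/900 = 2.2222.
        SD[R] = 1.4907.
Step 4: Continuity-corrected z = (R + 0.5 - E[R]) / SD[R] = (4 + 0.5 - 6.0000) / 1.4907 = -1.0062.
Step 5: Two-sided p-value via normal approximation = 2*(1 - Phi(|z|)) = 0.314305.
Step 6: alpha = 0.1. fail to reject H0.

R = 4, z = -1.0062, p = 0.314305, fail to reject H0.


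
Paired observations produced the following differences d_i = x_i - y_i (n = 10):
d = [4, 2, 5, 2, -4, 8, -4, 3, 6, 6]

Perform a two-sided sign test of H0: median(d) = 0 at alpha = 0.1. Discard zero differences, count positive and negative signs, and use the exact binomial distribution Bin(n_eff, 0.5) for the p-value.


Step 1: Discard zero differences. Original n = 10; n_eff = number of nonzero differences = 10.
Nonzero differences (with sign): +4, +2, +5, +2, -4, +8, -4, +3, +6, +6
Step 2: Count signs: positive = 8, negative = 2.
Step 3: Under H0: P(positive) = 0.5, so the number of positives S ~ Bin(10, 0.5).
Step 4: Two-sided exact p-value = sum of Bin(10,0.5) probabilities at or below the observed probability = 0.109375.
Step 5: alpha = 0.1. fail to reject H0.

n_eff = 10, pos = 8, neg = 2, p = 0.109375, fail to reject H0.


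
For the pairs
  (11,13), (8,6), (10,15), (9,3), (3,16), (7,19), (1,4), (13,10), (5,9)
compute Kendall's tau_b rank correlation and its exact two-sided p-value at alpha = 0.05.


Step 1: Enumerate the 36 unordered pairs (i,j) with i<j and classify each by sign(x_j-x_i) * sign(y_j-y_i).
  (1,2):dx=-3,dy=-7->C; (1,3):dx=-1,dy=+2->D; (1,4):dx=-2,dy=-10->C; (1,5):dx=-8,dy=+3->D
  (1,6):dx=-4,dy=+6->D; (1,7):dx=-10,dy=-9->C; (1,8):dx=+2,dy=-3->D; (1,9):dx=-6,dy=-4->C
  (2,3):dx=+2,dy=+9->C; (2,4):dx=+1,dy=-3->D; (2,5):dx=-5,dy=+10->D; (2,6):dx=-1,dy=+13->D
  (2,7):dx=-7,dy=-2->C; (2,8):dx=+5,dy=+4->C; (2,9):dx=-3,dy=+3->D; (3,4):dx=-1,dy=-12->C
  (3,5):dx=-7,dy=+1->D; (3,6):dx=-3,dy=+4->D; (3,7):dx=-9,dy=-11->C; (3,8):dx=+3,dy=-5->D
  (3,9):dx=-5,dy=-6->C; (4,5):dx=-6,dy=+13->D; (4,6):dx=-2,dy=+16->D; (4,7):dx=-8,dy=+1->D
  (4,8):dx=+4,dy=+7->C; (4,9):dx=-4,dy=+6->D; (5,6):dx=+4,dy=+3->C; (5,7):dx=-2,dy=-12->C
  (5,8):dx=+10,dy=-6->D; (5,9):dx=+2,dy=-7->D; (6,7):dx=-6,dy=-15->C; (6,8):dx=+6,dy=-9->D
  (6,9):dx=-2,dy=-10->C; (7,8):dx=+12,dy=+6->C; (7,9):dx=+4,dy=+5->C; (8,9):dx=-8,dy=-1->C
Step 2: C = 18, D = 18, total pairs = 36.
Step 3: tau = (C - D)/(n(n-1)/2) = (18 - 18)/36 = 0.000000.
Step 4: Exact two-sided p-value (enumerate n! = 362880 permutations of y under H0): p = 1.000000.
Step 5: alpha = 0.05. fail to reject H0.

tau_b = 0.0000 (C=18, D=18), p = 1.000000, fail to reject H0.


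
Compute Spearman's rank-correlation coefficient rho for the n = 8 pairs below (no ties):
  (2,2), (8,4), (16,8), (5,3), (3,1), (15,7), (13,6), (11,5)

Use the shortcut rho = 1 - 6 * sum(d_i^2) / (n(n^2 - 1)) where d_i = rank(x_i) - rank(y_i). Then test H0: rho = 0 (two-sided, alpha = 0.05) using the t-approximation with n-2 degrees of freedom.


Step 1: Rank x and y separately (midranks; no ties here).
rank(x): 2->1, 8->4, 16->8, 5->3, 3->2, 15->7, 13->6, 11->5
rank(y): 2->2, 4->4, 8->8, 3->3, 1->1, 7->7, 6->6, 5->5
Step 2: d_i = R_x(i) - R_y(i); compute d_i^2.
  (1-2)^2=1, (4-4)^2=0, (8-8)^2=0, (3-3)^2=0, (2-1)^2=1, (7-7)^2=0, (6-6)^2=0, (5-5)^2=0
sum(d^2) = 2.
Step 3: rho = 1 - 6*2 / (8*(8^2 - 1)) = 1 - 12/504 = 0.976190.
Step 4: Under H0, t = rho * sqrt((n-2)/(1-rho^2)) = 11.0235 ~ t(6).
Step 5: Two-sided p-value from the t-distribution with 6 df = 0.000033.
Step 6: alpha = 0.05. reject H0.

rho = 0.9762, p = 0.000033, reject H0 at alpha = 0.05.


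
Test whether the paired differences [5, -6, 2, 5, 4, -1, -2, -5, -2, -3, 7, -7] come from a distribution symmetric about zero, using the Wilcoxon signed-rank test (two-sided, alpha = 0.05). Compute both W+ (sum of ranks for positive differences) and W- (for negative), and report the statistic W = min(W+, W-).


Step 1: Drop any zero differences (none here) and take |d_i|.
|d| = [5, 6, 2, 5, 4, 1, 2, 5, 2, 3, 7, 7]
Step 2: Midrank |d_i| (ties get averaged ranks).
ranks: |5|->8, |6|->10, |2|->3, |5|->8, |4|->6, |1|->1, |2|->3, |5|->8, |2|->3, |3|->5, |7|->11.5, |7|->11.5
Step 3: Attach original signs; sum ranks with positive sign and with negative sign.
W+ = 8 + 3 + 8 + 6 + 11.5 = 36.5
W- = 10 + 1 + 3 + 8 + 3 + 5 + 11.5 = 41.5
(Check: W+ + W- = 78 should equal n(n+1)/2 = 78.)
Step 4: Test statistic W = min(W+, W-) = 36.5.
Step 5: Ties in |d|, so use the tie-corrected normal approximation.
        E[W] = n(n+1)/4 = 12*13/4 = 39.
        Tie groups: |d|=2 (t=3), |d|=5 (t=3), |d|=7 (t=2); sum(t^3 - t) = 54.
        Var[W] = n(n+1)(2n+1)/24 - sum(t^3-t)/48 = 3900/24 - 54/48 = 161.375.
        z = (W - E[W]) / sqrt(Var[W]) = (36.5 - 39) / 12.7033 = -0.1968.
        Two-sided p = 2*Phi(z) = 0.843985.
Step 6: alpha = 0.05. fail to reject H0.

W+ = 36.5, W- = 41.5, W = min = 36.5, p = 0.843985, fail to reject H0.


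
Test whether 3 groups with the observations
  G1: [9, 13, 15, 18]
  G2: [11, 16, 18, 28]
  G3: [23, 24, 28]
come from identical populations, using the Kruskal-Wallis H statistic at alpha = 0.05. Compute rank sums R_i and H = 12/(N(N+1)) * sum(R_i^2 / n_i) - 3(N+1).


Step 1: Combine all N = 11 observations and assign midranks.
sorted (value, group, rank): (9,G1,1), (11,G2,2), (13,G1,3), (15,G1,4), (16,G2,5), (18,G1,6.5), (18,G2,6.5), (23,G3,8), (24,G3,9), (28,G2,10.5), (28,G3,10.5)
Step 2: Sum ranks within each group.
R_1 = 14.5 (n_1 = 4)
R_2 = 24 (n_2 = 4)
R_3 = 27.5 (n_3 = 3)
Step 3: H = 12/(N(N+1)) * sum(R_i^2/n_i) - 3(N+1)
     = 12/(11*12) * (14.5^2/4 + 24^2/4 + 27.5^2/3) - 3*12
     = 0.090909 * 448.646 - 36
     = 4.785985.
Step 4: Ties present; correction factor C = 1 - 12/(11^3 - 11) = 0.990909. Corrected H = 4.785985 / 0.990909 = 4.829893.
Step 5: Under H0, H ~ chi^2(2); p-value = 0.089372.
Step 6: alpha = 0.05. fail to reject H0.

H = 4.8299, df = 2, p = 0.089372, fail to reject H0.


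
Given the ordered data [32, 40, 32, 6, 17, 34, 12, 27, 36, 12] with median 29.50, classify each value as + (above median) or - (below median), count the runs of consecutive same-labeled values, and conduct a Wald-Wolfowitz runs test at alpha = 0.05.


Step 1: Compute median = 29.50; label A = above, B = below.
Labels in order: AAABBABBAB  (n_A = 5, n_B = 5)
Step 2: Count runs R = 6.
Step 3: Under H0 (random ordering), E[R] = 2*n_A*n_B/(n_A+n_B) + 1 = 2*5*5/10 + 1 = 6.0000.
        Var[R] = 2*n_A*n_B*(2*n_A*n_B - n_A - n_B) / ((n_A+n_B)^2 * (n_A+n_B-1)) = 2000/900 = 2.2222.
        SD[R] = 1.4907.
Step 4: R = E[R], so z = 0 with no continuity correction.
Step 5: Two-sided p-value via normal approximation = 2*(1 - Phi(|z|)) = 1.000000.
Step 6: alpha = 0.05. fail to reject H0.

R = 6, z = 0.0000, p = 1.000000, fail to reject H0.


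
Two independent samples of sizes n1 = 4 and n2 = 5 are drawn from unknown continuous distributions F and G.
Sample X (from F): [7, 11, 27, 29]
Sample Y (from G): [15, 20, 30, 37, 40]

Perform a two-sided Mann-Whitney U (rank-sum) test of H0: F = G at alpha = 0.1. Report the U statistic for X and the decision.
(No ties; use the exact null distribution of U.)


Step 1: Combine and sort all 9 observations; assign midranks.
sorted (value, group): (7,X), (11,X), (15,Y), (20,Y), (27,X), (29,X), (30,Y), (37,Y), (40,Y)
ranks: 7->1, 11->2, 15->3, 20->4, 27->5, 29->6, 30->7, 37->8, 40->9
Step 2: Rank sum for X: R1 = 1 + 2 + 5 + 6 = 14.
Step 3: U_X = R1 - n1(n1+1)/2 = 14 - 4*5/2 = 14 - 10 = 4.
       U_Y = n1*n2 - U_X = 20 - 4 = 16.
Step 4: No ties, so the exact null distribution of U (based on enumerating the C(9,4) = 126 equally likely rank assignments) gives the two-sided p-value.
Step 5: p-value = 0.190476; compare to alpha = 0.1. fail to reject H0.

U_X = 4, p = 0.190476, fail to reject H0 at alpha = 0.1.


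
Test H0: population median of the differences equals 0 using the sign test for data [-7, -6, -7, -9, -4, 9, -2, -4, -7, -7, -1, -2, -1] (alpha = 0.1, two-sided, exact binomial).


Step 1: Discard zero differences. Original n = 13; n_eff = number of nonzero differences = 13.
Nonzero differences (with sign): -7, -6, -7, -9, -4, +9, -2, -4, -7, -7, -1, -2, -1
Step 2: Count signs: positive = 1, negative = 12.
Step 3: Under H0: P(positive) = 0.5, so the number of positives S ~ Bin(13, 0.5).
Step 4: Two-sided exact p-value = sum of Bin(13,0.5) probabilities at or below the observed probability = 0.003418.
Step 5: alpha = 0.1. reject H0.

n_eff = 13, pos = 1, neg = 12, p = 0.003418, reject H0.


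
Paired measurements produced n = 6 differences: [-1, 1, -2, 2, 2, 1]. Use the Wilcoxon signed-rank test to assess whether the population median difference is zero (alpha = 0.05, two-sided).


Step 1: Drop any zero differences (none here) and take |d_i|.
|d| = [1, 1, 2, 2, 2, 1]
Step 2: Midrank |d_i| (ties get averaged ranks).
ranks: |1|->2, |1|->2, |2|->5, |2|->5, |2|->5, |1|->2
Step 3: Attach original signs; sum ranks with positive sign and with negative sign.
W+ = 2 + 5 + 5 + 2 = 14
W- = 2 + 5 = 7
(Check: W+ + W- = 21 should equal n(n+1)/2 = 21.)
Step 4: Test statistic W = min(W+, W-) = 7.
Step 5: Ties in |d|, so use the tie-corrected normal approximation.
        E[W] = n(n+1)/4 = 6*7/4 = 10.5.
        Tie groups: |d|=1 (t=3), |d|=2 (t=3); sum(t^3 - t) = 48.
        Var[W] = n(n+1)(2n+1)/24 - sum(t^3-t)/48 = 546/24 - 48/48 = 21.75.
        z = (W - E[W]) / sqrt(Var[W]) = (7 - 10.5) / 4.6637 = -0.7505.
        Two-sided p = 2*Phi(z) = 0.452966.
Step 6: alpha = 0.05. fail to reject H0.

W+ = 14, W- = 7, W = min = 7, p = 0.452966, fail to reject H0.


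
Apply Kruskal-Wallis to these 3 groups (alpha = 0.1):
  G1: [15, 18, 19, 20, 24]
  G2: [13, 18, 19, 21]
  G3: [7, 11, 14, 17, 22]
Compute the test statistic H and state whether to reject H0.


Step 1: Combine all N = 14 observations and assign midranks.
sorted (value, group, rank): (7,G3,1), (11,G3,2), (13,G2,3), (14,G3,4), (15,G1,5), (17,G3,6), (18,G1,7.5), (18,G2,7.5), (19,G1,9.5), (19,G2,9.5), (20,G1,11), (21,G2,12), (22,G3,13), (24,G1,14)
Step 2: Sum ranks within each group.
R_1 = 47 (n_1 = 5)
R_2 = 32 (n_2 = 4)
R_3 = 26 (n_3 = 5)
Step 3: H = 12/(N(N+1)) * sum(R_i^2/n_i) - 3(N+1)
     = 12/(14*15) * (47^2/5 + 32^2/4 + 26^2/5) - 3*15
     = 0.057143 * 833 - 45
     = 2.600000.
Step 4: Ties present; correction factor C = 1 - 12/(14^3 - 14) = 0.995604. Corrected H = 2.600000 / 0.995604 = 2.611479.
Step 5: Under H0, H ~ chi^2(2); p-value = 0.270972.
Step 6: alpha = 0.1. fail to reject H0.

H = 2.6115, df = 2, p = 0.270972, fail to reject H0.


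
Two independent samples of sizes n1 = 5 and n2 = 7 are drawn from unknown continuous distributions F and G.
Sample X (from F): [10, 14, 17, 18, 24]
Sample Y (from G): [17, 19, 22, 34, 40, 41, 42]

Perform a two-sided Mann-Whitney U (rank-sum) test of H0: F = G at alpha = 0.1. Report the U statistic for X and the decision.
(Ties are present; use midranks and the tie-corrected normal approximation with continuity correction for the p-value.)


Step 1: Combine and sort all 12 observations; assign midranks.
sorted (value, group): (10,X), (14,X), (17,X), (17,Y), (18,X), (19,Y), (22,Y), (24,X), (34,Y), (40,Y), (41,Y), (42,Y)
ranks: 10->1, 14->2, 17->3.5, 17->3.5, 18->5, 19->6, 22->7, 24->8, 34->9, 40->10, 41->11, 42->12
Step 2: Rank sum for X: R1 = 1 + 2 + 3.5 + 5 + 8 = 19.5.
Step 3: U_X = R1 - n1(n1+1)/2 = 19.5 - 5*6/2 = 19.5 - 15 = 4.5.
       U_Y = n1*n2 - U_X = 35 - 4.5 = 30.5.
Step 4: Ties are present, so use the tie-corrected normal approximation (with continuity correction) for the p-value.
Step 5: p-value = 0.041997; compare to alpha = 0.1. reject H0.

U_X = 4.5, p = 0.041997, reject H0 at alpha = 0.1.


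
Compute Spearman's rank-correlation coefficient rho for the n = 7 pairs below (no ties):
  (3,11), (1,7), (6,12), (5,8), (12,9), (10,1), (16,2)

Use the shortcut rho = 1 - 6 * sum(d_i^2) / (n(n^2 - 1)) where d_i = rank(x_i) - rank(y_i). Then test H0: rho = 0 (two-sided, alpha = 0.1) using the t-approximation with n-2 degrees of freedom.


Step 1: Rank x and y separately (midranks; no ties here).
rank(x): 3->2, 1->1, 6->4, 5->3, 12->6, 10->5, 16->7
rank(y): 11->6, 7->3, 12->7, 8->4, 9->5, 1->1, 2->2
Step 2: d_i = R_x(i) - R_y(i); compute d_i^2.
  (2-6)^2=16, (1-3)^2=4, (4-7)^2=9, (3-4)^2=1, (6-5)^2=1, (5-1)^2=16, (7-2)^2=25
sum(d^2) = 72.
Step 3: rho = 1 - 6*72 / (7*(7^2 - 1)) = 1 - 432/336 = -0.285714.
Step 4: Under H0, t = rho * sqrt((n-2)/(1-rho^2)) = -0.6667 ~ t(5).
Step 5: Two-sided p-value from the t-distribution with 5 df = 0.534509.
Step 6: alpha = 0.1. fail to reject H0.

rho = -0.2857, p = 0.534509, fail to reject H0 at alpha = 0.1.


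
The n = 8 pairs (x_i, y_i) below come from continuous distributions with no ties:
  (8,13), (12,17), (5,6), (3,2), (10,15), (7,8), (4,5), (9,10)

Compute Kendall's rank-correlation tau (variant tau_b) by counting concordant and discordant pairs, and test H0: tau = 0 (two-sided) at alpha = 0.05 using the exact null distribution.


Step 1: Enumerate the 28 unordered pairs (i,j) with i<j and classify each by sign(x_j-x_i) * sign(y_j-y_i).
  (1,2):dx=+4,dy=+4->C; (1,3):dx=-3,dy=-7->C; (1,4):dx=-5,dy=-11->C; (1,5):dx=+2,dy=+2->C
  (1,6):dx=-1,dy=-5->C; (1,7):dx=-4,dy=-8->C; (1,8):dx=+1,dy=-3->D; (2,3):dx=-7,dy=-11->C
  (2,4):dx=-9,dy=-15->C; (2,5):dx=-2,dy=-2->C; (2,6):dx=-5,dy=-9->C; (2,7):dx=-8,dy=-12->C
  (2,8):dx=-3,dy=-7->C; (3,4):dx=-2,dy=-4->C; (3,5):dx=+5,dy=+9->C; (3,6):dx=+2,dy=+2->C
  (3,7):dx=-1,dy=-1->C; (3,8):dx=+4,dy=+4->C; (4,5):dx=+7,dy=+13->C; (4,6):dx=+4,dy=+6->C
  (4,7):dx=+1,dy=+3->C; (4,8):dx=+6,dy=+8->C; (5,6):dx=-3,dy=-7->C; (5,7):dx=-6,dy=-10->C
  (5,8):dx=-1,dy=-5->C; (6,7):dx=-3,dy=-3->C; (6,8):dx=+2,dy=+2->C; (7,8):dx=+5,dy=+5->C
Step 2: C = 27, D = 1, total pairs = 28.
Step 3: tau = (C - D)/(n(n-1)/2) = (27 - 1)/28 = 0.928571.
Step 4: Exact two-sided p-value (enumerate n! = 40320 permutations of y under H0): p = 0.000397.
Step 5: alpha = 0.05. reject H0.

tau_b = 0.9286 (C=27, D=1), p = 0.000397, reject H0.


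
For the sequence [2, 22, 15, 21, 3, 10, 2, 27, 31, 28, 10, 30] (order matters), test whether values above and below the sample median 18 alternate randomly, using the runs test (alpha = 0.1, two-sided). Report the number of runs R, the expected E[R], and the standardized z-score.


Step 1: Compute median = 18; label A = above, B = below.
Labels in order: BABABBBAAABA  (n_A = 6, n_B = 6)
Step 2: Count runs R = 8.
Step 3: Under H0 (random ordering), E[R] = 2*n_A*n_B/(n_A+n_B) + 1 = 2*6*6/12 + 1 = 7.0000.
        Var[R] = 2*n_A*n_B*(2*n_A*n_B - n_A - n_B) / ((n_A+n_B)^2 * (n_A+n_B-1)) = 4320/1584 = 2.7273.
        SD[R] = 1.6514.
Step 4: Continuity-corrected z = (R - 0.5 - E[R]) / SD[R] = (8 - 0.5 - 7.0000) / 1.6514 = 0.3028.
Step 5: Two-sided p-value via normal approximation = 2*(1 - Phi(|z|)) = 0.762069.
Step 6: alpha = 0.1. fail to reject H0.

R = 8, z = 0.3028, p = 0.762069, fail to reject H0.
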